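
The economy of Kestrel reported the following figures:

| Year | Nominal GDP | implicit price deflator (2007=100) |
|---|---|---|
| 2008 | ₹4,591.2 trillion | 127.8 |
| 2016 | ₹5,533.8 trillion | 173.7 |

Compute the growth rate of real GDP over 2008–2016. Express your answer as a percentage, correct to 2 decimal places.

-11.32%

Real GDP 2008 = 4591.2 / 1.278 = 3592.49.
Real GDP 2016 = 5533.8 / 1.737 = 3185.84.
Real growth = 3185.84 / 3592.49 − 1 = -0.1132.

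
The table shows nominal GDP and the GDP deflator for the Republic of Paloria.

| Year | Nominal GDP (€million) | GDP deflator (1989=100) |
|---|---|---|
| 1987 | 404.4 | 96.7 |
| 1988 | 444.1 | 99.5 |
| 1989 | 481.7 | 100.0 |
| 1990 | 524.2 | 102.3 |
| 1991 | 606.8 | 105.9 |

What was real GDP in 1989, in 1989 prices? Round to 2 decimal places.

Real GDP 1989 = 481.7 / 1.000 = 481.70.

€481.70 million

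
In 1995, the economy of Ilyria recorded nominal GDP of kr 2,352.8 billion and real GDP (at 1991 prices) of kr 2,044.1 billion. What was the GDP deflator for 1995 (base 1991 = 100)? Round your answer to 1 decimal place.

GDP deflator = (Nominal / Real) × 100 = 2352.8 / 2044.1 × 100 = 115.10.

115.1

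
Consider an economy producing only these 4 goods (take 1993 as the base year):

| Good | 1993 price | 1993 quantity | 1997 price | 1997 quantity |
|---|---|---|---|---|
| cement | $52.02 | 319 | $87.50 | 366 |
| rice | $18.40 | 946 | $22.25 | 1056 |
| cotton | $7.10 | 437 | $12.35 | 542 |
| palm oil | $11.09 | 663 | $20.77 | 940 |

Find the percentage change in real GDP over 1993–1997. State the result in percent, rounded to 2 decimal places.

18.64%

Real GDP 1993 = Nominal GDP 1993 = 52.02·319 + 18.40·946 + 7.10·437 + 11.09·663 = 44456.15.
Real GDP 1997 (at 1993 prices) = 52.02·366 + 18.40·1056 + 7.10·542 + 11.09·940 = 52742.52.
Real growth = 52742.52/44456.15 − 1 = 0.1864.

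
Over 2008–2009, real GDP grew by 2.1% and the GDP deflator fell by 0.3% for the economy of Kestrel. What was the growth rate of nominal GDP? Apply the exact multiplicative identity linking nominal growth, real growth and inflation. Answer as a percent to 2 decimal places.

(1 + g_nom) = (1 + g_real)(1 + π) = 1.0210 × 0.9970 = 1.01794.

1.79%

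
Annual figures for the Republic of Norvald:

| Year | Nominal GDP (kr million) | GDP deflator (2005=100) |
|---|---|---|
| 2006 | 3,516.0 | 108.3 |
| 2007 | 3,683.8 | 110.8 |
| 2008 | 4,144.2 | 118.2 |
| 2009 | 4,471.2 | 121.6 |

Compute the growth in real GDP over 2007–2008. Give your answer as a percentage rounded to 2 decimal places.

5.45%

Real GDP 2007 = 3683.8/1.108 = 3324.73.
Real GDP 2008 = 4144.2/1.182 = 3506.09.
Change = 3506.09/3324.73 − 1 = 0.0545.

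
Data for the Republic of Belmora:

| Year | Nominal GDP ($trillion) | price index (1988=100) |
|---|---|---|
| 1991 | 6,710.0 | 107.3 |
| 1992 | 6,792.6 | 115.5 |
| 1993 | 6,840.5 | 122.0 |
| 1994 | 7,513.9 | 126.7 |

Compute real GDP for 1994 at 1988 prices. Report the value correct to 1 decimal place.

$5,930.5 trillion

Real GDP 1994 = 7513.9 / 1.267 = 5930.47.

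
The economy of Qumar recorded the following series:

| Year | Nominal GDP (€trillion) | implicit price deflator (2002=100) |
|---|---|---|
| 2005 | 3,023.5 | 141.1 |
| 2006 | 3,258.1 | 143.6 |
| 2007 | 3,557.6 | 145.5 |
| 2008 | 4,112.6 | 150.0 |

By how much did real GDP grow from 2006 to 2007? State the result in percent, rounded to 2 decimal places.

7.77%

Real GDP 2006 = 3258.1/1.436 = 2268.87.
Real GDP 2007 = 3557.6/1.455 = 2445.09.
Change = 2445.09/2268.87 − 1 = 0.0777.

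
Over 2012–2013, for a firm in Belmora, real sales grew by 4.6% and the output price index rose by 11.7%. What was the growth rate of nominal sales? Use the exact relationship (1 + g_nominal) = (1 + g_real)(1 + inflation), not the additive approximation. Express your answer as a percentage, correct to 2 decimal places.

16.84%

(1 + g_nom) = (1 + g_real)(1 + π) = 1.0460 × 1.1170 = 1.16838.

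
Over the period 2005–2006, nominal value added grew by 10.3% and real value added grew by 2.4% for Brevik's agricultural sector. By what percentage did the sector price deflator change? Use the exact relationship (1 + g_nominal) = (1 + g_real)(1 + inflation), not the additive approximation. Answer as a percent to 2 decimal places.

(1 + g_nom) = (1 + g_real)(1 + π), so π = 1.1030 / 1.0240 − 1 = 0.07715.

7.71%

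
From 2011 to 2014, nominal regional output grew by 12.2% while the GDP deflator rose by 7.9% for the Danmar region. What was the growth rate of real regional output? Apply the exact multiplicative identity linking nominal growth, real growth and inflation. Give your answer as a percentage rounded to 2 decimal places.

(1 + g_nom) = (1 + g_real)(1 + π), so g_real = 1.1220 / 1.0790 − 1 = 0.03985.

3.99%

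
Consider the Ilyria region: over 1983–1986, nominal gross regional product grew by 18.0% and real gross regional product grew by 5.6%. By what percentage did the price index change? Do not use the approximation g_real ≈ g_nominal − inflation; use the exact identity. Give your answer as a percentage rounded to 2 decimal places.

(1 + g_nom) = (1 + g_real)(1 + π), so π = 1.1800 / 1.0560 − 1 = 0.11742.

11.74%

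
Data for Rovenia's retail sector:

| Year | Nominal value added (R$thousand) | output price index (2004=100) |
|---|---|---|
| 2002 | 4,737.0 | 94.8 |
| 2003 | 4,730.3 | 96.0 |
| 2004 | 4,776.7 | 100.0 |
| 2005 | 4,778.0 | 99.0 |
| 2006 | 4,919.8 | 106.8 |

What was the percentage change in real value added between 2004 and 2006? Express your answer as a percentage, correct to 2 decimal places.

-3.56%

Real value added 2004 = 4776.7/1.000 = 4776.70.
Real value added 2006 = 4919.8/1.068 = 4606.55.
Change = 4606.55/4776.70 − 1 = -0.0356.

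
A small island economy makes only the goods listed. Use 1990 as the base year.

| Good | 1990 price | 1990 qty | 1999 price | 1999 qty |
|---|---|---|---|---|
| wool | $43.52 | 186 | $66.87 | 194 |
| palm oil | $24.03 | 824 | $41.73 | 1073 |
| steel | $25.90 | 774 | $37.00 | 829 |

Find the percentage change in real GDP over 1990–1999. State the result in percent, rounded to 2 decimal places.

16.18%

Real GDP 1990 = Nominal GDP 1990 = 43.52·186 + 24.03·824 + 25.90·774 = 47942.04.
Real GDP 1999 (at 1990 prices) = 43.52·194 + 24.03·1073 + 25.90·829 = 55698.17.
Real growth = 55698.17/47942.04 − 1 = 0.1618.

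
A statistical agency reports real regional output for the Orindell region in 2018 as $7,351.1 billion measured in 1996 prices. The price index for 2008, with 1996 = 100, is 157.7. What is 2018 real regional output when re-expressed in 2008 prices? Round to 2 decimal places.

Real regional output in 2008 prices = Real regional output in 1996 prices × (P_2008/P_1996) = 7351.1 × 1.577 = 11592.68.

$11,592.68 billion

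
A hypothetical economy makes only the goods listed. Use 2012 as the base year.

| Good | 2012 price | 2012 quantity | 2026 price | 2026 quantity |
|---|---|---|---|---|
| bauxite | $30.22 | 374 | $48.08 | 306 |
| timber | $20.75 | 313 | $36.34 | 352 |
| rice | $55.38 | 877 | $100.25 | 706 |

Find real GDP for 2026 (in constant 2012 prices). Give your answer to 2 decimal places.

$55649.60

Real GDP 2026 = Σ (p_2012 × q_2026) = 30.22·306 + 20.75·352 + 55.38·706 = 55649.60.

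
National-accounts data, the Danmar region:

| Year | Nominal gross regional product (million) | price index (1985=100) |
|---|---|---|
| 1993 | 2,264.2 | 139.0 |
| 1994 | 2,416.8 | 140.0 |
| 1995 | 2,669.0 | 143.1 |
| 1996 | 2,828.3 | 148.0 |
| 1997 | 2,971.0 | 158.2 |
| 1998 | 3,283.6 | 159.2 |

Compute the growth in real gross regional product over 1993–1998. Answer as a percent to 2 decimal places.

Real gross regional product 1993 = 2264.2/1.390 = 1628.92.
Real gross regional product 1998 = 3283.6/1.592 = 2062.56.
Change = 2062.56/1628.92 − 1 = 0.2662.

26.62%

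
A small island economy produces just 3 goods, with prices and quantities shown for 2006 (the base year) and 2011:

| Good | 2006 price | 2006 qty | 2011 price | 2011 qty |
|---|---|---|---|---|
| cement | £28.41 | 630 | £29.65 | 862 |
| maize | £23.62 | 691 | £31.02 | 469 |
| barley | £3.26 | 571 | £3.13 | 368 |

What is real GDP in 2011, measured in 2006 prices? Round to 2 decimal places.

Real GDP 2011 = Σ (p_2006 × q_2011) = 28.41·862 + 23.62·469 + 3.26·368 = 36766.88.

£36766.88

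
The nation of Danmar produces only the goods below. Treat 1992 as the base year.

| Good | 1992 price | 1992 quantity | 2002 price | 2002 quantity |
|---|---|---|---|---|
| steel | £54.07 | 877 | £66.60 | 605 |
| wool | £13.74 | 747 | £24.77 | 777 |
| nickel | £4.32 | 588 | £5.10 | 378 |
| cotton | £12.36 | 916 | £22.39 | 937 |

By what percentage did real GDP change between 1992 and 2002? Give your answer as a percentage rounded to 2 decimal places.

-20.89%

Real GDP 1992 = Nominal GDP 1992 = 54.07·877 + 13.74·747 + 4.32·588 + 12.36·916 = 71545.09.
Real GDP 2002 (at 1992 prices) = 54.07·605 + 13.74·777 + 4.32·378 + 12.36·937 = 56602.61.
Real growth = 56602.61/71545.09 − 1 = -0.2089.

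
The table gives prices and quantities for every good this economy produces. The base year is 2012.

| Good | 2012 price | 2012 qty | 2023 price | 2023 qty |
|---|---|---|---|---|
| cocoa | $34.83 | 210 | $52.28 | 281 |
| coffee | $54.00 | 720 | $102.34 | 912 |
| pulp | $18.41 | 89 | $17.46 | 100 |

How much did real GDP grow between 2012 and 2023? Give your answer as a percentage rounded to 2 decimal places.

Real GDP 2012 = Nominal GDP 2012 = 34.83·210 + 54.00·720 + 18.41·89 = 47832.79.
Real GDP 2023 (at 2012 prices) = 34.83·281 + 54.00·912 + 18.41·100 = 60876.23.
Real growth = 60876.23/47832.79 − 1 = 0.2727.

27.27%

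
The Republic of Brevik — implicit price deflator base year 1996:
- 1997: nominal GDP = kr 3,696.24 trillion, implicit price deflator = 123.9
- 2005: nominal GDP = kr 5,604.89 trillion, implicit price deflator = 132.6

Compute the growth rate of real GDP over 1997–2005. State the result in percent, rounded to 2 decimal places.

41.69%

Real GDP 1997 = 3696.24 / 1.239 = 2983.24.
Real GDP 2005 = 5604.89 / 1.326 = 4226.92.
Real growth = 4226.92 / 2983.24 − 1 = 0.4169.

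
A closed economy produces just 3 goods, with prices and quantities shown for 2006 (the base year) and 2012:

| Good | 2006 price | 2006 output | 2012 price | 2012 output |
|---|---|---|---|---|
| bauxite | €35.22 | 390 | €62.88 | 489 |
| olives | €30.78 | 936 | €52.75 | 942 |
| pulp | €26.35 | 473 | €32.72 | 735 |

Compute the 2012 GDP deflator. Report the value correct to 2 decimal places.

Nominal GDP 2012 = 62.88·489 + 52.75·942 + 32.72·735 = 104488.02.
Real GDP 2012 (at 2006 prices) = 35.22·489 + 30.78·942 + 26.35·735 = 65584.59.
Deflator = Nominal/Real × 100 = 104488.02/65584.59 × 100 = 159.318.

159.32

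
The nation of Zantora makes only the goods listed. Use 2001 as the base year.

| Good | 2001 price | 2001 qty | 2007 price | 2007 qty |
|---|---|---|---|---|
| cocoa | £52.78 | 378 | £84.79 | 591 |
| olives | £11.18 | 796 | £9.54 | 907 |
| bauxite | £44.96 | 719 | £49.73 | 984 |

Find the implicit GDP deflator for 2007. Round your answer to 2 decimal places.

Nominal GDP 2007 = 84.79·591 + 9.54·907 + 49.73·984 = 107697.99.
Real GDP 2007 (at 2001 prices) = 52.78·591 + 11.18·907 + 44.96·984 = 85573.88.
Deflator = Nominal/Real × 100 = 107697.99/85573.88 × 100 = 125.854.

125.85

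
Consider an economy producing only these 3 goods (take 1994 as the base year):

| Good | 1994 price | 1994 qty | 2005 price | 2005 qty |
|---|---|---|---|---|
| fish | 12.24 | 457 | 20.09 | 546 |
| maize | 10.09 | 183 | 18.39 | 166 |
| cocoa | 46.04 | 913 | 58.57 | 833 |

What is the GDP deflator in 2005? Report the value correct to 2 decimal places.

134.47

Nominal GDP 2005 = 20.09·546 + 18.39·166 + 58.57·833 = 62810.69.
Real GDP 2005 (at 1994 prices) = 12.24·546 + 10.09·166 + 46.04·833 = 46709.30.
Deflator = Nominal/Real × 100 = 62810.69/46709.30 × 100 = 134.471.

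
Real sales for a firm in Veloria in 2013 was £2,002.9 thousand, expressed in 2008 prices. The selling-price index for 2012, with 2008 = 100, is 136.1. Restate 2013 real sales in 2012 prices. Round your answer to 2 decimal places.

Real sales in 2012 prices = Real sales in 2008 prices × (P_2012/P_2008) = 2002.9 × 1.361 = 2725.95.

£2,725.95 thousand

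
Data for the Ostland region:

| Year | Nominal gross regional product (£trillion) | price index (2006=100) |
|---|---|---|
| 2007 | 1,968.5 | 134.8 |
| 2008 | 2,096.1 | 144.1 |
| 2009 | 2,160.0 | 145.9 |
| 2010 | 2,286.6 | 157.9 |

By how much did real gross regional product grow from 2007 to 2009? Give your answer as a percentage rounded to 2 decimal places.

1.38%

Real gross regional product 2007 = 1968.5/1.348 = 1460.31.
Real gross regional product 2009 = 2160.0/1.459 = 1480.47.
Change = 1480.47/1460.31 − 1 = 0.0138.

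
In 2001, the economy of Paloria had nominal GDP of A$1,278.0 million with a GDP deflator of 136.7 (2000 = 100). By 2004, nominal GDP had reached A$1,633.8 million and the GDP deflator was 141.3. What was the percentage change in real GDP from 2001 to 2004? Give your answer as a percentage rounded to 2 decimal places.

Real GDP 2001 = 1278.0 / 1.367 = 934.89.
Real GDP 2004 = 1633.8 / 1.413 = 1156.26.
Real growth = 1156.26 / 934.89 − 1 = 0.2368.

23.68%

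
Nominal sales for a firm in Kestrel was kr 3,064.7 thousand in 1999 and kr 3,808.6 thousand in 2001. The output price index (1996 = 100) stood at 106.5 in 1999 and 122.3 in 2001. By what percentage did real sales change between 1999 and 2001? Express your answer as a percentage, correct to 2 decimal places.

Deflate each year: 1999 → 3064.7/1.065 = 2877.65; 2001 → 3808.6/1.223 = 3114.15.
So real sales changed by 3114.15/2877.65 − 1 = 0.0822, i.e. 8.22%.

8.22%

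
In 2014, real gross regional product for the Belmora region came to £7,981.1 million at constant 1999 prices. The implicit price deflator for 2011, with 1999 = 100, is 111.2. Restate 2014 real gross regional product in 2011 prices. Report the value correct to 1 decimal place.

Real gross regional product in 2011 prices = Real gross regional product in 1999 prices × (P_2011/P_1999) = 7981.1 × 1.112 = 8874.98.

£8,875.0 million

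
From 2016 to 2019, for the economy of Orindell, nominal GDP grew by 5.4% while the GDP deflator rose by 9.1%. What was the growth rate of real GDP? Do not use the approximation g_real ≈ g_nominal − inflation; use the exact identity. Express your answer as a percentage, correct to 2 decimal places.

(1 + g_nom) = (1 + g_real)(1 + π), so g_real = 1.0540 / 1.0910 − 1 = -0.03391.

-3.39%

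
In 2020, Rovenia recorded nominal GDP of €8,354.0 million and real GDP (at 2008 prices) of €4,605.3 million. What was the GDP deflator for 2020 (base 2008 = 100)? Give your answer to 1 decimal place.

GDP deflator = (Nominal / Real) × 100 = 8354.0 / 4605.3 × 100 = 181.40.

181.4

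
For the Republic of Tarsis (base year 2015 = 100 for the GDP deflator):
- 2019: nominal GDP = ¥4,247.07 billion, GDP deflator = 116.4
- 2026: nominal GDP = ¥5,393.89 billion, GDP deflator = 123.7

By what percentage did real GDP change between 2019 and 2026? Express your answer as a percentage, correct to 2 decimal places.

Real GDP 2019 = 4247.07 / 1.164 = 3648.69.
Real GDP 2026 = 5393.89 / 1.237 = 4360.46.
Real growth = 4360.46 / 3648.69 − 1 = 0.1951.

19.51%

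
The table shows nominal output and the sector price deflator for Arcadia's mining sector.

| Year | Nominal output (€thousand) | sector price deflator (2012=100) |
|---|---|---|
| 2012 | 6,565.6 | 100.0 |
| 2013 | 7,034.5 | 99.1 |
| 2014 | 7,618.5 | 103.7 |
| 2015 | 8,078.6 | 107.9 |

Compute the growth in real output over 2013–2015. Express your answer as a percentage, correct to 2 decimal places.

Real output 2013 = 7034.5/0.991 = 7098.39.
Real output 2015 = 8078.6/1.079 = 7487.12.
Change = 7487.12/7098.39 − 1 = 0.0548.

5.48%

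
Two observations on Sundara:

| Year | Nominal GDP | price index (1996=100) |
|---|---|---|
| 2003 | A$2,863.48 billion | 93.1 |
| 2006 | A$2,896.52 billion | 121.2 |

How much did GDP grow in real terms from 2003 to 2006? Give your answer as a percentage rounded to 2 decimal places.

-22.30%

Deflate each year: 2003 → 2863.48/0.931 = 3075.70; 2006 → 2896.52/1.212 = 2389.87.
So real GDP changed by 2389.87/3075.70 − 1 = -0.2230, i.e. -22.30%.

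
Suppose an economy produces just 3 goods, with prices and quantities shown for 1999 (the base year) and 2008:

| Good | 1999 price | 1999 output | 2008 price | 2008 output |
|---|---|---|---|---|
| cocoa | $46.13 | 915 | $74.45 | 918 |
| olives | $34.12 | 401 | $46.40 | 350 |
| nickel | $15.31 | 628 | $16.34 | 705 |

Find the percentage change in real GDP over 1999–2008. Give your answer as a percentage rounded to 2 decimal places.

-0.65%

Real GDP 1999 = Nominal GDP 1999 = 46.13·915 + 34.12·401 + 15.31·628 = 65505.75.
Real GDP 2008 (at 1999 prices) = 46.13·918 + 34.12·350 + 15.31·705 = 65082.89.
Real growth = 65082.89/65505.75 − 1 = -0.0065.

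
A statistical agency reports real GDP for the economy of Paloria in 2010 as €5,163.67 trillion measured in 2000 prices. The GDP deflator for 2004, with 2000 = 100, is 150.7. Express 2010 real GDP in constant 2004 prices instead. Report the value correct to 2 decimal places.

Real GDP in 2004 prices = Real GDP in 2000 prices × (P_2004/P_2000) = 5163.67 × 1.507 = 7781.65.

€7,781.65 trillion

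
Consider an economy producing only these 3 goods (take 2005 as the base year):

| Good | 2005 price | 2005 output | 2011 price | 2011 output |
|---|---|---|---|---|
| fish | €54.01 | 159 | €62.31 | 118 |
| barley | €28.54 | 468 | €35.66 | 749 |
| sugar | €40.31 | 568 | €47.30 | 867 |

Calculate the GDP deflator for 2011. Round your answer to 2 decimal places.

119.73

Nominal GDP 2011 = 62.31·118 + 35.66·749 + 47.30·867 = 75071.02.
Real GDP 2011 (at 2005 prices) = 54.01·118 + 28.54·749 + 40.31·867 = 62698.41.
Deflator = Nominal/Real × 100 = 75071.02/62698.41 × 100 = 119.734.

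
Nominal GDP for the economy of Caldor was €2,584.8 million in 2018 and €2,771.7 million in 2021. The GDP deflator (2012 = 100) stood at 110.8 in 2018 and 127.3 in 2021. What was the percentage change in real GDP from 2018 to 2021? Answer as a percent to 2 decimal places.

-6.67%

Real GDP 2018 = 2584.8 / 1.108 = 2332.85.
Real GDP 2021 = 2771.7 / 1.273 = 2177.30.
Real growth = 2177.30 / 2332.85 − 1 = -0.0667.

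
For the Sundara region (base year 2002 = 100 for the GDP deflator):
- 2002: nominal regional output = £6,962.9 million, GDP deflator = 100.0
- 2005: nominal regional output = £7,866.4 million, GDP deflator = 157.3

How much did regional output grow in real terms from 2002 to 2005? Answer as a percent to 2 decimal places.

Real regional output 2002 = 6962.9 / 1.000 = 6962.90.
Real regional output 2005 = 7866.4 / 1.573 = 5000.89.
Real growth = 5000.89 / 6962.90 − 1 = -0.2818.

-28.18%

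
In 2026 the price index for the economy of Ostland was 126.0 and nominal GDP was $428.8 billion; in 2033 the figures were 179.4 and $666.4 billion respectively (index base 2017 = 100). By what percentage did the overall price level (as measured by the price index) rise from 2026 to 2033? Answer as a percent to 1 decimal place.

Price-level change = 179.4 / 126.0 − 1 = 0.4238.

42.4%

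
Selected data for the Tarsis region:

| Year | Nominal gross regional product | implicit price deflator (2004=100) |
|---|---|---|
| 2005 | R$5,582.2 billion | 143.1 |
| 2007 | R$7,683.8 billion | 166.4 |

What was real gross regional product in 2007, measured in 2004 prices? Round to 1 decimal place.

Real gross regional product = Nominal / (implicit price deflator/100) = 7683.8 / 1.664 = 4617.67.

R$4,617.7 billion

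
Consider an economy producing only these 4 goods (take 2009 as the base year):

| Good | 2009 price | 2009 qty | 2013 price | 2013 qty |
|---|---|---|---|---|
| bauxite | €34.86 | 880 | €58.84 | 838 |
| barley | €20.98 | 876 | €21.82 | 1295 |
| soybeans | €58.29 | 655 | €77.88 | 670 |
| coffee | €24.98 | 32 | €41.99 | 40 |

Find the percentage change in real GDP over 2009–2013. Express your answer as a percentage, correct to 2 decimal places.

Real GDP 2009 = Nominal GDP 2009 = 34.86·880 + 20.98·876 + 58.29·655 + 24.98·32 = 88034.59.
Real GDP 2013 (at 2009 prices) = 34.86·838 + 20.98·1295 + 58.29·670 + 24.98·40 = 96435.28.
Real growth = 96435.28/88034.59 − 1 = 0.0954.

9.54%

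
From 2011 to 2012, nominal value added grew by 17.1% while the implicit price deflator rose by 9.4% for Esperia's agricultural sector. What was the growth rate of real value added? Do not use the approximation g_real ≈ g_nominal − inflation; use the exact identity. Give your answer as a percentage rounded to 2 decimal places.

(1 + g_nom) = (1 + g_real)(1 + π), so g_real = 1.1710 / 1.0940 − 1 = 0.07038.

7.04%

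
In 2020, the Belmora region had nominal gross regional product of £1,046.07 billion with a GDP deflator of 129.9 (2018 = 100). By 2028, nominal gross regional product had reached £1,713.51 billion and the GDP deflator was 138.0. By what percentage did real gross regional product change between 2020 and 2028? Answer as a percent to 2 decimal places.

Deflate each year: 2020 → 1046.07/1.299 = 805.29; 2028 → 1713.51/1.380 = 1241.67.
So real gross regional product changed by 1241.67/805.29 − 1 = 0.5419, i.e. 54.19%.

54.19%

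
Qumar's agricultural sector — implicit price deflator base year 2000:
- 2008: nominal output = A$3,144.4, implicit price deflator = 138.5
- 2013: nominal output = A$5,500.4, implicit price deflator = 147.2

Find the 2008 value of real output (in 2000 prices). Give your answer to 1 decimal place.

A$2,270.3

Real output = Nominal / (implicit price deflator/100) = 3144.4 / 1.385 = 2270.32.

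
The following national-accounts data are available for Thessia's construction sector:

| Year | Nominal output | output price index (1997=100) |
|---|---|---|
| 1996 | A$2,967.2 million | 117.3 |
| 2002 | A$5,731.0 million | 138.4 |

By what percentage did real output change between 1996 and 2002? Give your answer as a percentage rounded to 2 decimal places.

Deflate each year: 1996 → 2967.2/1.173 = 2529.58; 2002 → 5731.0/1.384 = 4140.90.
So real output changed by 4140.90/2529.58 − 1 = 0.6370, i.e. 63.70%.

63.70%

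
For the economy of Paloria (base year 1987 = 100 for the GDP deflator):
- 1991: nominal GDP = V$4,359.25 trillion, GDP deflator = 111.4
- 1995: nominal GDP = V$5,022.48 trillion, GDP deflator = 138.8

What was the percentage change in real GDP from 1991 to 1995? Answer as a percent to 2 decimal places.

Deflate each year: 1991 → 4359.25/1.114 = 3913.15; 1995 → 5022.48/1.388 = 3618.50.
So real GDP changed by 3618.50/3913.15 − 1 = -0.0753, i.e. -7.53%.

-7.53%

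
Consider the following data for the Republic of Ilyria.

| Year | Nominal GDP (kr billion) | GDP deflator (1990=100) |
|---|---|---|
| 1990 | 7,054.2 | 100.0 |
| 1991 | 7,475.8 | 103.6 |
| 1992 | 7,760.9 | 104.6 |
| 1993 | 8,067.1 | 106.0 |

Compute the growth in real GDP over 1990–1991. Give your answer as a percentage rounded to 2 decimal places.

2.29%

Real GDP 1990 = 7054.2/1.000 = 7054.20.
Real GDP 1991 = 7475.8/1.036 = 7216.02.
Change = 7216.02/7054.20 − 1 = 0.0229.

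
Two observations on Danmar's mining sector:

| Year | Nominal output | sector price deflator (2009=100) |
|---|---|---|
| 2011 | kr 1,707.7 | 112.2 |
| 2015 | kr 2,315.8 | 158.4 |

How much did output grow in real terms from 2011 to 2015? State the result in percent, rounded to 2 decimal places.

Real output 2011 = 1707.7 / 1.122 = 1522.01.
Real output 2015 = 2315.8 / 1.584 = 1461.99.
Real growth = 1461.99 / 1522.01 − 1 = -0.0394.

-3.94%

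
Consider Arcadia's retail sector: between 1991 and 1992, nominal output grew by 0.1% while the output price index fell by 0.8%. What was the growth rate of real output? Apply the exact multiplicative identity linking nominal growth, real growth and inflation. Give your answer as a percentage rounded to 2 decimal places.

(1 + g_nom) = (1 + g_real)(1 + π), so g_real = 1.0010 / 0.9920 − 1 = 0.00907.

0.91%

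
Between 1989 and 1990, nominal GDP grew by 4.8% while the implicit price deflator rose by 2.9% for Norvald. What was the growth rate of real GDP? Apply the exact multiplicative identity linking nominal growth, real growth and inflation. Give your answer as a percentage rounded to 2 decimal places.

1.85%

(1 + g_nom) = (1 + g_real)(1 + π), so g_real = 1.0480 / 1.0290 − 1 = 0.01846.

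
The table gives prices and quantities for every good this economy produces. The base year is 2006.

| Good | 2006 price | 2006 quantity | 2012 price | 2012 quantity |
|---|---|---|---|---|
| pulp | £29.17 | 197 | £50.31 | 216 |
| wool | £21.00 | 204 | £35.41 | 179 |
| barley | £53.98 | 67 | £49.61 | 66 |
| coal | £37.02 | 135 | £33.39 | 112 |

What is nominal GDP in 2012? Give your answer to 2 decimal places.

£24219.29

Nominal GDP 2012 = Σ (p_2012 × q_2012) = 50.31·216 + 35.41·179 + 49.61·66 + 33.39·112 = 24219.29.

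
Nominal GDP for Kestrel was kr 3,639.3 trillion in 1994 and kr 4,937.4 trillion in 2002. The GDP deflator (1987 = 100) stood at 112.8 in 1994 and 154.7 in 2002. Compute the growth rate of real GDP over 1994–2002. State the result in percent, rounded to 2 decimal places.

Deflate each year: 1994 → 3639.3/1.128 = 3226.33; 2002 → 4937.4/1.547 = 3191.60.
So real GDP changed by 3191.60/3226.33 − 1 = -0.0108, i.e. -1.08%.

-1.08%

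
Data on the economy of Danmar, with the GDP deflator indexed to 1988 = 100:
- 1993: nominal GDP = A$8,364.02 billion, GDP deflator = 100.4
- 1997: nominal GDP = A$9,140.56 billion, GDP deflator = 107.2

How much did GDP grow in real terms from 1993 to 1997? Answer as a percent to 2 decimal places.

2.35%

Deflate each year: 1993 → 8364.02/1.004 = 8330.70; 1997 → 9140.56/1.072 = 8526.64.
So real GDP changed by 8526.64/8330.70 − 1 = 0.0235, i.e. 2.35%.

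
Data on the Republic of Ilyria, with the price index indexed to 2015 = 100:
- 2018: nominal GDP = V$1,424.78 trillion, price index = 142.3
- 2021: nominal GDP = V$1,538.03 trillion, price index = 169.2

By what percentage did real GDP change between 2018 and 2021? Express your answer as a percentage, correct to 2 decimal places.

-9.21%

Real GDP 2018 = 1424.78 / 1.423 = 1001.25.
Real GDP 2021 = 1538.03 / 1.692 = 909.00.
Real growth = 909.00 / 1001.25 − 1 = -0.0921.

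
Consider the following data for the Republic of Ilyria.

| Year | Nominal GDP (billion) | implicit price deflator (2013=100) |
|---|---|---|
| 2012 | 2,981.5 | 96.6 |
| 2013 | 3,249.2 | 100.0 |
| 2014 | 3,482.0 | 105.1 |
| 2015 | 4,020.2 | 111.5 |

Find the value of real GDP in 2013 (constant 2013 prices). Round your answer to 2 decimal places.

Real GDP 2013 = 3249.2 / 1.000 = 3249.20.

3,249.20 billion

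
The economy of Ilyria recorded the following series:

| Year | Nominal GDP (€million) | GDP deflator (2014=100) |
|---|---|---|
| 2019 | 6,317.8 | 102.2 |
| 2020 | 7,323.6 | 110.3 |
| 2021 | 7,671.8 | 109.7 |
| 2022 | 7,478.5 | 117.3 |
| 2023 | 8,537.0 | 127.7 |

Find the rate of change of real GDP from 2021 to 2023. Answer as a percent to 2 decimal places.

Real GDP 2021 = 7671.8/1.097 = 6993.44.
Real GDP 2023 = 8537.0/1.277 = 6685.20.
Change = 6685.20/6993.44 − 1 = -0.0441.

-4.41%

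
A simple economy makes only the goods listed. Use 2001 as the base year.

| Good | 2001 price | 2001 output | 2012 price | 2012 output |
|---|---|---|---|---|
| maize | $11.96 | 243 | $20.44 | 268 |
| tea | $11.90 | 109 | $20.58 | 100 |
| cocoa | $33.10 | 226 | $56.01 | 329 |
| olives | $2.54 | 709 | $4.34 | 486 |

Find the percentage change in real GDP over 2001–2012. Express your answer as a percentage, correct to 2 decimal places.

22.51%

Real GDP 2001 = Nominal GDP 2001 = 11.96·243 + 11.90·109 + 33.10·226 + 2.54·709 = 13484.84.
Real GDP 2012 (at 2001 prices) = 11.96·268 + 11.90·100 + 33.10·329 + 2.54·486 = 16519.62.
Real growth = 16519.62/13484.84 − 1 = 0.2251.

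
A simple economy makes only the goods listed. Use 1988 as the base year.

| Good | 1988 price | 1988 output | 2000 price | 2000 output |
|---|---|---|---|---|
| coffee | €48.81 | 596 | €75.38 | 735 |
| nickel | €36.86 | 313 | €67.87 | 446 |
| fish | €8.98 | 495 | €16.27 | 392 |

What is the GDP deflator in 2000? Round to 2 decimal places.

Nominal GDP 2000 = 75.38·735 + 67.87·446 + 16.27·392 = 92052.16.
Real GDP 2000 (at 1988 prices) = 48.81·735 + 36.86·446 + 8.98·392 = 55835.07.
Deflator = Nominal/Real × 100 = 92052.16/55835.07 × 100 = 164.864.

164.86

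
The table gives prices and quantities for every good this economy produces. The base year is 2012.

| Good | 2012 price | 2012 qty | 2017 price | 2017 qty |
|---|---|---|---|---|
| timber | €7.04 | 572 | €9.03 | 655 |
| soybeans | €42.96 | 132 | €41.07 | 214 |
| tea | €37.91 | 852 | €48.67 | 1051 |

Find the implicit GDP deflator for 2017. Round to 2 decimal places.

122.76

Nominal GDP 2017 = 9.03·655 + 41.07·214 + 48.67·1051 = 65855.80.
Real GDP 2017 (at 2012 prices) = 7.04·655 + 42.96·214 + 37.91·1051 = 53648.05.
Deflator = Nominal/Real × 100 = 65855.80/53648.05 × 100 = 122.755.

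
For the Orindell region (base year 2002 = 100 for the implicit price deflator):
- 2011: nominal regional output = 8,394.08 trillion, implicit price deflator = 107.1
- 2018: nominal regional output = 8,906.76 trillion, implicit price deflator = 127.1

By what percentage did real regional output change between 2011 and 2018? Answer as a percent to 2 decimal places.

-10.59%

Deflate each year: 2011 → 8394.08/1.071 = 7837.61; 2018 → 8906.76/1.271 = 7007.68.
So real regional output changed by 7007.68/7837.61 − 1 = -0.1059, i.e. -10.59%.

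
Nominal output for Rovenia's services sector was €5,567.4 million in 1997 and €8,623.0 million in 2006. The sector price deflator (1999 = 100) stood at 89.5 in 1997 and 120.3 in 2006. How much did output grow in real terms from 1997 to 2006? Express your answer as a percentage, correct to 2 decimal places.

15.23%

Deflate each year: 1997 → 5567.4/0.895 = 6220.56; 2006 → 8623.0/1.203 = 7167.91.
So real output changed by 7167.91/6220.56 − 1 = 0.1523, i.e. 15.23%.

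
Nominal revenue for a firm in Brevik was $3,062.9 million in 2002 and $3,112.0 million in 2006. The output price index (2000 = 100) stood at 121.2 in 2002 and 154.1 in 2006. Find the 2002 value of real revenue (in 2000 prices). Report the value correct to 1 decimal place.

Real revenue = Nominal / (output price index/100) = 3062.9 / 1.212 = 2527.15.

$2,527.1 million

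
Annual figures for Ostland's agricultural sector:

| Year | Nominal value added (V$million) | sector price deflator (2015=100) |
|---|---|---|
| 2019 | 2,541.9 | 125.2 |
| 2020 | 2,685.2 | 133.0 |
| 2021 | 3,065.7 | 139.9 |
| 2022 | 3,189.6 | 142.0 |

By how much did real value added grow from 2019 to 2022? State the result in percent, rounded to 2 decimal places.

Real value added 2019 = 2541.9/1.252 = 2030.27.
Real value added 2022 = 3189.6/1.420 = 2246.20.
Change = 2246.20/2030.27 − 1 = 0.1064.

10.64%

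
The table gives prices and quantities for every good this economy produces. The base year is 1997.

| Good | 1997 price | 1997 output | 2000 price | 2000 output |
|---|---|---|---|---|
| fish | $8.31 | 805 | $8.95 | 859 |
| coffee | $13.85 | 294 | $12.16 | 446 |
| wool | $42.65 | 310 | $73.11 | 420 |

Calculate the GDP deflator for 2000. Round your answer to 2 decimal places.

Nominal GDP 2000 = 8.95·859 + 12.16·446 + 73.11·420 = 43817.61.
Real GDP 2000 (at 1997 prices) = 8.31·859 + 13.85·446 + 42.65·420 = 31228.39.
Deflator = Nominal/Real × 100 = 43817.61/31228.39 × 100 = 140.313.

140.31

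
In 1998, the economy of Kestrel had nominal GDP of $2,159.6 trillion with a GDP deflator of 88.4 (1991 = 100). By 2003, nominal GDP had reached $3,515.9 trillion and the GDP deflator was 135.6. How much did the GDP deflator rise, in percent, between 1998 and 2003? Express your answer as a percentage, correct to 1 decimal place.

53.4%

Price-level change = 135.6 / 88.4 − 1 = 0.5339.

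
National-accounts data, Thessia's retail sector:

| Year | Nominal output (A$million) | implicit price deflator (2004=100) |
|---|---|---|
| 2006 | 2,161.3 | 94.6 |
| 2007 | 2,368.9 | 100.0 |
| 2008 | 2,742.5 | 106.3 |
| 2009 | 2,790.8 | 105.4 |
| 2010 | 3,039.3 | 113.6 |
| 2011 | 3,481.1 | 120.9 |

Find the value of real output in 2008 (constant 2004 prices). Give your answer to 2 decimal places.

A$2,579.96 million

Real output 2008 = 2742.5 / 1.063 = 2579.96.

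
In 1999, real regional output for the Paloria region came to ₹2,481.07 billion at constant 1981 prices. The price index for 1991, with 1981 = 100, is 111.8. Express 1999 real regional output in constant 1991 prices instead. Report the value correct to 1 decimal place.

Real regional output in 1991 prices = Real regional output in 1981 prices × (P_1991/P_1981) = 2481.07 × 1.118 = 2773.84.

₹2,773.8 billion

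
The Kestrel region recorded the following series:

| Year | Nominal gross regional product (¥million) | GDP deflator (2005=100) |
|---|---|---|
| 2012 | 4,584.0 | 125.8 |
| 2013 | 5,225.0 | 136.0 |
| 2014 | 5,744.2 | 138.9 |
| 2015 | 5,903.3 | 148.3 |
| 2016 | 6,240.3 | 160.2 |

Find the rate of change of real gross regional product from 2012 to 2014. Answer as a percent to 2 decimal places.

13.49%

Real gross regional product 2012 = 4584.0/1.258 = 3643.88.
Real gross regional product 2014 = 5744.2/1.389 = 4135.49.
Change = 4135.49/3643.88 − 1 = 0.1349.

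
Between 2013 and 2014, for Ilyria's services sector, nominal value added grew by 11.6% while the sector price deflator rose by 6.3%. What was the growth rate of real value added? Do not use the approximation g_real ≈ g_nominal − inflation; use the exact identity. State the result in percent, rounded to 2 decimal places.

4.99%

(1 + g_nom) = (1 + g_real)(1 + π), so g_real = 1.1160 / 1.0630 − 1 = 0.04986.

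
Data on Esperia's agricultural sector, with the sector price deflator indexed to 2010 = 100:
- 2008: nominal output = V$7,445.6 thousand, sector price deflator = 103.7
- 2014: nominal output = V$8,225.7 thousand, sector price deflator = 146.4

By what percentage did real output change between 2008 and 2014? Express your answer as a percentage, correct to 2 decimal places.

-21.75%

Real output 2008 = 7445.6 / 1.037 = 7179.94.
Real output 2014 = 8225.7 / 1.464 = 5618.65.
Real growth = 5618.65 / 7179.94 − 1 = -0.2175.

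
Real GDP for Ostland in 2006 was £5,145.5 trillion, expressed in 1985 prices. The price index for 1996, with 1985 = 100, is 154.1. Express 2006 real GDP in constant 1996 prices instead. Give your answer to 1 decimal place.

£7,929.2 trillion

Real GDP in 1996 prices = Real GDP in 1985 prices × (P_1996/P_1985) = 5145.5 × 1.541 = 7929.22.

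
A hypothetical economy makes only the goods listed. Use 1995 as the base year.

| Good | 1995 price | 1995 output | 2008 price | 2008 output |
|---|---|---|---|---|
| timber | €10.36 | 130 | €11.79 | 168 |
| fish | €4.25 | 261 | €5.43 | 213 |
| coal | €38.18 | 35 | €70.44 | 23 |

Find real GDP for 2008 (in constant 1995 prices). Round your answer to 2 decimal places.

Real GDP 2008 = Σ (p_1995 × q_2008) = 10.36·168 + 4.25·213 + 38.18·23 = 3523.87.

€3523.87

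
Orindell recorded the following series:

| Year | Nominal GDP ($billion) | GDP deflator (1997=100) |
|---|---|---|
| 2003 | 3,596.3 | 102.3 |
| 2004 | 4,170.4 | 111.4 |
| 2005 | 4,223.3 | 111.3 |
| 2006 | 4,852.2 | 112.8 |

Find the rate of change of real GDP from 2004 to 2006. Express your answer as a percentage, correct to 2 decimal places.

Real GDP 2004 = 4170.4/1.114 = 3743.63.
Real GDP 2006 = 4852.2/1.128 = 4301.60.
Change = 4301.60/3743.63 − 1 = 0.1490.

14.90%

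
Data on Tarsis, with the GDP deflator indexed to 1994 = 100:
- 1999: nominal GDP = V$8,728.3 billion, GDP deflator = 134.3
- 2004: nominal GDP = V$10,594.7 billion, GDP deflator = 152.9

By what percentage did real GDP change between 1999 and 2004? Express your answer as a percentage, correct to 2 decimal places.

6.62%

Real GDP 1999 = 8728.3 / 1.343 = 6499.11.
Real GDP 2004 = 10594.7 / 1.529 = 6929.17.
Real growth = 6929.17 / 6499.11 − 1 = 0.0662.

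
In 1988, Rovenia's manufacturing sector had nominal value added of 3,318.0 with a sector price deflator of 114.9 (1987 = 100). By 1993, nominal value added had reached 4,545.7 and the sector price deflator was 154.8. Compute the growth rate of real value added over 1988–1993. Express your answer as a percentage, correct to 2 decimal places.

Real value added 1988 = 3318.0 / 1.149 = 2887.73.
Real value added 1993 = 4545.7 / 1.548 = 2936.50.
Real growth = 2936.50 / 2887.73 − 1 = 0.0169.

1.69%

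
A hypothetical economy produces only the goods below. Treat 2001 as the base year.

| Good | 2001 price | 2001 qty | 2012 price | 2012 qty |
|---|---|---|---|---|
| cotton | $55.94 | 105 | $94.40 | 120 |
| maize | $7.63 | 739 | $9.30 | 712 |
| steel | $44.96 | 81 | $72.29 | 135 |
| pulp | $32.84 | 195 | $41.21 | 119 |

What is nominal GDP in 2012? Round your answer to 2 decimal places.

$32612.74

Nominal GDP 2012 = Σ (p_2012 × q_2012) = 94.40·120 + 9.30·712 + 72.29·135 + 41.21·119 = 32612.74.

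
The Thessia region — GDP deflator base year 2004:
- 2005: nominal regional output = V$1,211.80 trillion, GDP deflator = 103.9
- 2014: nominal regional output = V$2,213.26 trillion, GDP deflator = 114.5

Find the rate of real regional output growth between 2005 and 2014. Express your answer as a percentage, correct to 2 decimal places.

Deflate each year: 2005 → 1211.80/1.039 = 1166.31; 2014 → 2213.26/1.145 = 1932.98.
So real regional output changed by 1932.98/1166.31 − 1 = 0.6573, i.e. 65.73%.

65.73%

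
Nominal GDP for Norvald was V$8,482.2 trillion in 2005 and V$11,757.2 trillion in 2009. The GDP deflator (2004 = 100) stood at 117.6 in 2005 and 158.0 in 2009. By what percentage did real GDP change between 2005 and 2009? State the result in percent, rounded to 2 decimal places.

Real GDP 2005 = 8482.2 / 1.176 = 7212.76.
Real GDP 2009 = 11757.2 / 1.580 = 7441.27.
Real growth = 7441.27 / 7212.76 − 1 = 0.0317.

3.17%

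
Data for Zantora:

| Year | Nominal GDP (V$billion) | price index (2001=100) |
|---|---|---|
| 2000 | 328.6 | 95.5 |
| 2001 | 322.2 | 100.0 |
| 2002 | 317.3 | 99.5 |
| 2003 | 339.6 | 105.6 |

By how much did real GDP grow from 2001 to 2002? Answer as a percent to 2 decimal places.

-1.03%

Real GDP 2001 = 322.2/1.000 = 322.20.
Real GDP 2002 = 317.3/0.995 = 318.89.
Change = 318.89/322.20 − 1 = -0.0103.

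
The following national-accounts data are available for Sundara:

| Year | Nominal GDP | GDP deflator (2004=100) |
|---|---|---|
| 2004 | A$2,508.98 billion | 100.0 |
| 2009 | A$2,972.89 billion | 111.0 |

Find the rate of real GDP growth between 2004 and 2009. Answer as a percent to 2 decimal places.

6.75%

Real GDP 2004 = 2508.98 / 1.000 = 2508.98.
Real GDP 2009 = 2972.89 / 1.110 = 2678.28.
Real growth = 2678.28 / 2508.98 − 1 = 0.0675.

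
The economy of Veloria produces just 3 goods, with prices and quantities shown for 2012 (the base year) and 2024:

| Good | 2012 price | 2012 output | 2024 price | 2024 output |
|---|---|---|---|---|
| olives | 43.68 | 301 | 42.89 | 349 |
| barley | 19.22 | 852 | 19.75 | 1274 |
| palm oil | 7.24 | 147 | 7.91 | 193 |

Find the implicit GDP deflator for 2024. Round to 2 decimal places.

Nominal GDP 2024 = 42.89·349 + 19.75·1274 + 7.91·193 = 41656.74.
Real GDP 2024 (at 2012 prices) = 43.68·349 + 19.22·1274 + 7.24·193 = 41127.92.
Deflator = Nominal/Real × 100 = 41656.74/41127.92 × 100 = 101.286.

101.29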